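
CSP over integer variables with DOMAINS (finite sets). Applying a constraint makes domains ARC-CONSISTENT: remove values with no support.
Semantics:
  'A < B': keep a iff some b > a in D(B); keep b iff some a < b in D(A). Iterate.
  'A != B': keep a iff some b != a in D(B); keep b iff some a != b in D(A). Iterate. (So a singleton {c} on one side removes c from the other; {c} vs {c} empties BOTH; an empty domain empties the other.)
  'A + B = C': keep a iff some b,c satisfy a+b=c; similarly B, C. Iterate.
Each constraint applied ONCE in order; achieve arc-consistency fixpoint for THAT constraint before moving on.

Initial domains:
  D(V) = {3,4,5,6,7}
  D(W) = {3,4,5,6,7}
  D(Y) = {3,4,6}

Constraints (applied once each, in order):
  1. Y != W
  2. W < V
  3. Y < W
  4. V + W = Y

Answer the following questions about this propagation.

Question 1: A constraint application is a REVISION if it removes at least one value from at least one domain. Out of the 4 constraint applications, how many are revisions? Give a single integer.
Constraint 1 (Y != W) on D(Y)={3,4,6} D(W)={3,4,5,6,7}: no change => not a revision
Constraint 2 (W < V) on D(W)={3,4,5,6,7} D(V)={3,4,5,6,7}: W {3,4,5,6,7}->{3,4,5,6}; V {3,4,5,6,7}->{4,5,6,7} => REVISION
Constraint 3 (Y < W) on D(Y)={3,4,6} D(W)={3,4,5,6}: Y {3,4,6}->{3,4}; W {3,4,5,6}->{4,5,6} => REVISION
Constraint 4 (V + W = Y) on D(V)={4,5,6,7} D(W)={4,5,6} D(Y)={3,4}: V {4,5,6,7}->{}; W {4,5,6}->{}; Y {3,4}->{} => REVISION
Total revisions = 3

Answer: 3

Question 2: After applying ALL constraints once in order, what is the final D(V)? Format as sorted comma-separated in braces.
Answer: {}

Derivation:
Constraint 1 (Y != W) on D(Y)={3,4,6} D(W)={3,4,5,6,7}: no change
Constraint 2 (W < V) on D(W)={3,4,5,6,7} D(V)={3,4,5,6,7}: W {3,4,5,6,7}->{3,4,5,6}; V {3,4,5,6,7}->{4,5,6,7}
Constraint 3 (Y < W) on D(Y)={3,4,6} D(W)={3,4,5,6}: Y {3,4,6}->{3,4}; W {3,4,5,6}->{4,5,6}
Constraint 4 (V + W = Y) on D(V)={4,5,6,7} D(W)={4,5,6} D(Y)={3,4}: V {4,5,6,7}->{}; W {4,5,6}->{}; Y {3,4}->{}
So after all 4 constraints: D(V) = {}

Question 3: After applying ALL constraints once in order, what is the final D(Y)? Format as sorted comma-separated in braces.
Answer: {}

Derivation:
Constraint 1 (Y != W) on D(Y)={3,4,6} D(W)={3,4,5,6,7}: no change
Constraint 2 (W < V) on D(W)={3,4,5,6,7} D(V)={3,4,5,6,7}: W {3,4,5,6,7}->{3,4,5,6}; V {3,4,5,6,7}->{4,5,6,7}
Constraint 3 (Y < W) on D(Y)={3,4,6} D(W)={3,4,5,6}: Y {3,4,6}->{3,4}; W {3,4,5,6}->{4,5,6}
Constraint 4 (V + W = Y) on D(V)={4,5,6,7} D(W)={4,5,6} D(Y)={3,4}: V {4,5,6,7}->{}; W {4,5,6}->{}; Y {3,4}->{}
So after all 4 constraints: D(Y) = {}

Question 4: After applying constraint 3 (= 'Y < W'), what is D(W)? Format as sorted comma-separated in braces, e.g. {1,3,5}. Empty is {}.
Constraint 1 (Y != W) on D(Y)={3,4,6} D(W)={3,4,5,6,7}: no change
Constraint 2 (W < V) on D(W)={3,4,5,6,7} D(V)={3,4,5,6,7}: W {3,4,5,6,7}->{3,4,5,6}; V {3,4,5,6,7}->{4,5,6,7}
Constraint 3 (Y < W) on D(Y)={3,4,6} D(W)={3,4,5,6}: Y {3,4,6}->{3,4}; W {3,4,5,6}->{4,5,6}
So after constraint 3: D(W) = {4,5,6}

Answer: {4,5,6}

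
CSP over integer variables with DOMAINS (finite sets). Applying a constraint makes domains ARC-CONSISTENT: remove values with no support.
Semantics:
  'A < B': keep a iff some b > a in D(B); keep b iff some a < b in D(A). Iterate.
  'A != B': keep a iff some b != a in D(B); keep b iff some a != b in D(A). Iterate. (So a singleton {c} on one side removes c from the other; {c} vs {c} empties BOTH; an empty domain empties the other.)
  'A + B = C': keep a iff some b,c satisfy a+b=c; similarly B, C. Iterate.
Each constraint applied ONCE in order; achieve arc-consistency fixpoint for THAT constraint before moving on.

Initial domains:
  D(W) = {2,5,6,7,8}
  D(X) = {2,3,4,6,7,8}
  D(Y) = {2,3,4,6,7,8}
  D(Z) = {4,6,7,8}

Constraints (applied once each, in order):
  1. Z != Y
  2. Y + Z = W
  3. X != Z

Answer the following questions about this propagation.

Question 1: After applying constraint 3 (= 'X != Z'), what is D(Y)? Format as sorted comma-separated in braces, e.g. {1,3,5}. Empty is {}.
Answer: {2,3,4}

Derivation:
Constraint 1 (Z != Y) on D(Z)={4,6,7,8} D(Y)={2,3,4,6,7,8}: no change
Constraint 2 (Y + Z = W) on D(Y)={2,3,4,6,7,8} D(Z)={4,6,7,8} D(W)={2,5,6,7,8}: Y {2,3,4,6,7,8}->{2,3,4}; Z {4,6,7,8}->{4,6}; W {2,5,6,7,8}->{6,7,8}
Constraint 3 (X != Z) on D(X)={2,3,4,6,7,8} D(Z)={4,6}: no change
So after constraint 3: D(Y) = {2,3,4}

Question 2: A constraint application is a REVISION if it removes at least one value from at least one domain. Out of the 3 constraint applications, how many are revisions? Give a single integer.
Answer: 1

Derivation:
Constraint 1 (Z != Y) on D(Z)={4,6,7,8} D(Y)={2,3,4,6,7,8}: no change => not a revision
Constraint 2 (Y + Z = W) on D(Y)={2,3,4,6,7,8} D(Z)={4,6,7,8} D(W)={2,5,6,7,8}: Y {2,3,4,6,7,8}->{2,3,4}; Z {4,6,7,8}->{4,6}; W {2,5,6,7,8}->{6,7,8} => REVISION
Constraint 3 (X != Z) on D(X)={2,3,4,6,7,8} D(Z)={4,6}: no change => not a revision
Total revisions = 1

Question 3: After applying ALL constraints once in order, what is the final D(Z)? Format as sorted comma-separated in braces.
Constraint 1 (Z != Y) on D(Z)={4,6,7,8} D(Y)={2,3,4,6,7,8}: no change
Constraint 2 (Y + Z = W) on D(Y)={2,3,4,6,7,8} D(Z)={4,6,7,8} D(W)={2,5,6,7,8}: Y {2,3,4,6,7,8}->{2,3,4}; Z {4,6,7,8}->{4,6}; W {2,5,6,7,8}->{6,7,8}
Constraint 3 (X != Z) on D(X)={2,3,4,6,7,8} D(Z)={4,6}: no change
So after all 3 constraints: D(Z) = {4,6}

Answer: {4,6}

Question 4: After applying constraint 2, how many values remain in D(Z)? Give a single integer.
Constraint 1 (Z != Y) on D(Z)={4,6,7,8} D(Y)={2,3,4,6,7,8}: no change
Constraint 2 (Y + Z = W) on D(Y)={2,3,4,6,7,8} D(Z)={4,6,7,8} D(W)={2,5,6,7,8}: Y {2,3,4,6,7,8}->{2,3,4}; Z {4,6,7,8}->{4,6}; W {2,5,6,7,8}->{6,7,8}
So after constraint 2: D(Z)={4,6}, size = 2

Answer: 2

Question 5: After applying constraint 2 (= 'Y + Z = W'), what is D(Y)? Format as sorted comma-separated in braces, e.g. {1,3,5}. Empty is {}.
Answer: {2,3,4}

Derivation:
Constraint 1 (Z != Y) on D(Z)={4,6,7,8} D(Y)={2,3,4,6,7,8}: no change
Constraint 2 (Y + Z = W) on D(Y)={2,3,4,6,7,8} D(Z)={4,6,7,8} D(W)={2,5,6,7,8}: Y {2,3,4,6,7,8}->{2,3,4}; Z {4,6,7,8}->{4,6}; W {2,5,6,7,8}->{6,7,8}
So after constraint 2: D(Y) = {2,3,4}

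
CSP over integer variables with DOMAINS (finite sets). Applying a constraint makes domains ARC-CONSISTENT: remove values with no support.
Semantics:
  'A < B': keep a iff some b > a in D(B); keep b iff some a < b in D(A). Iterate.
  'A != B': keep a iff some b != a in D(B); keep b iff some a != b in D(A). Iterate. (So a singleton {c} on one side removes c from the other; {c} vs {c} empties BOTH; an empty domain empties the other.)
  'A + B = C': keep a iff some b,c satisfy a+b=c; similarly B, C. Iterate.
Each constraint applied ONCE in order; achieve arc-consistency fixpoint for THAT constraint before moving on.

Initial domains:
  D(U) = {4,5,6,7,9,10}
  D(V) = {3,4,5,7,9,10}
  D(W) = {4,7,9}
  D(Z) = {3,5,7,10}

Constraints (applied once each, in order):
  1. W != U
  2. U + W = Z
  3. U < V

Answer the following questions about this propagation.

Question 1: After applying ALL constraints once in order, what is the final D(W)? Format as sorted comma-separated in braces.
Answer: {4}

Derivation:
Constraint 1 (W != U) on D(W)={4,7,9} D(U)={4,5,6,7,9,10}: no change
Constraint 2 (U + W = Z) on D(U)={4,5,6,7,9,10} D(W)={4,7,9} D(Z)={3,5,7,10}: U {4,5,6,7,9,10}->{6}; W {4,7,9}->{4}; Z {3,5,7,10}->{10}
Constraint 3 (U < V) on D(U)={6} D(V)={3,4,5,7,9,10}: V {3,4,5,7,9,10}->{7,9,10}
So after all 3 constraints: D(W) = {4}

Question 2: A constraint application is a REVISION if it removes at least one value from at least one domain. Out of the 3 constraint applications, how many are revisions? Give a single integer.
Answer: 2

Derivation:
Constraint 1 (W != U) on D(W)={4,7,9} D(U)={4,5,6,7,9,10}: no change => not a revision
Constraint 2 (U + W = Z) on D(U)={4,5,6,7,9,10} D(W)={4,7,9} D(Z)={3,5,7,10}: U {4,5,6,7,9,10}->{6}; W {4,7,9}->{4}; Z {3,5,7,10}->{10} => REVISION
Constraint 3 (U < V) on D(U)={6} D(V)={3,4,5,7,9,10}: V {3,4,5,7,9,10}->{7,9,10} => REVISION
Total revisions = 2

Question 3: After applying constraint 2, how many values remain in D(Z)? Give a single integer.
Answer: 1

Derivation:
Constraint 1 (W != U) on D(W)={4,7,9} D(U)={4,5,6,7,9,10}: no change
Constraint 2 (U + W = Z) on D(U)={4,5,6,7,9,10} D(W)={4,7,9} D(Z)={3,5,7,10}: U {4,5,6,7,9,10}->{6}; W {4,7,9}->{4}; Z {3,5,7,10}->{10}
So after constraint 2: D(Z)={10}, size = 1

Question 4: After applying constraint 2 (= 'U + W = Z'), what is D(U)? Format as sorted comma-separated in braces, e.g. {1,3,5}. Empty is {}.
Answer: {6}

Derivation:
Constraint 1 (W != U) on D(W)={4,7,9} D(U)={4,5,6,7,9,10}: no change
Constraint 2 (U + W = Z) on D(U)={4,5,6,7,9,10} D(W)={4,7,9} D(Z)={3,5,7,10}: U {4,5,6,7,9,10}->{6}; W {4,7,9}->{4}; Z {3,5,7,10}->{10}
So after constraint 2: D(U) = {6}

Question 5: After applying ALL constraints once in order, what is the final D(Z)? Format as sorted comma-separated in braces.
Answer: {10}

Derivation:
Constraint 1 (W != U) on D(W)={4,7,9} D(U)={4,5,6,7,9,10}: no change
Constraint 2 (U + W = Z) on D(U)={4,5,6,7,9,10} D(W)={4,7,9} D(Z)={3,5,7,10}: U {4,5,6,7,9,10}->{6}; W {4,7,9}->{4}; Z {3,5,7,10}->{10}
Constraint 3 (U < V) on D(U)={6} D(V)={3,4,5,7,9,10}: V {3,4,5,7,9,10}->{7,9,10}
So after all 3 constraints: D(Z) = {10}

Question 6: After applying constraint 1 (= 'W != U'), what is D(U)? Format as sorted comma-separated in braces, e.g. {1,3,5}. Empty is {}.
Constraint 1 (W != U) on D(W)={4,7,9} D(U)={4,5,6,7,9,10}: no change
So after constraint 1: D(U) = {4,5,6,7,9,10}

Answer: {4,5,6,7,9,10}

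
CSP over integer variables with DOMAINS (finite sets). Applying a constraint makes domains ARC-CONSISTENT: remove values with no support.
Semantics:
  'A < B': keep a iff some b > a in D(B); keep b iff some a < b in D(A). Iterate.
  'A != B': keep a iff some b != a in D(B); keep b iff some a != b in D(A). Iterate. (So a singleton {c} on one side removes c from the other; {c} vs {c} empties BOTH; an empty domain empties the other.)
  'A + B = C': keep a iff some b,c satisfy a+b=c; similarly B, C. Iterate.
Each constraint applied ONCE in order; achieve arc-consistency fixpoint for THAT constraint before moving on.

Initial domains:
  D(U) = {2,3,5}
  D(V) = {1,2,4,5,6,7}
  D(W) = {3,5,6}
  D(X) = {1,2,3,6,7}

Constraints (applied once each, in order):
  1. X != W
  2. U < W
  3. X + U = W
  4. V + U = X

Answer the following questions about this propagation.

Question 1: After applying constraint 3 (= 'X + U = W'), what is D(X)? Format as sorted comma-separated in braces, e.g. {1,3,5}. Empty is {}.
Constraint 1 (X != W) on D(X)={1,2,3,6,7} D(W)={3,5,6}: no change
Constraint 2 (U < W) on D(U)={2,3,5} D(W)={3,5,6}: no change
Constraint 3 (X + U = W) on D(X)={1,2,3,6,7} D(U)={2,3,5} D(W)={3,5,6}: X {1,2,3,6,7}->{1,2,3}
So after constraint 3: D(X) = {1,2,3}

Answer: {1,2,3}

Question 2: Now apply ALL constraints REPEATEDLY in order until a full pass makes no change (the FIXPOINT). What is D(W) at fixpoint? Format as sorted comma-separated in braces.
Answer: {5}

Derivation:
pass 0 (initial): D(W)={3,5,6}
pass 1: U {2,3,5}->{2}; V {1,2,4,5,6,7}->{1}; X {1,2,3,6,7}->{3}
pass 2: W {3,5,6}->{5}
pass 3: no change
Fixpoint after 3 passes: D(W) = {5}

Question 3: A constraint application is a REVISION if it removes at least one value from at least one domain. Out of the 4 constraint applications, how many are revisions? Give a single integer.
Answer: 2

Derivation:
Constraint 1 (X != W) on D(X)={1,2,3,6,7} D(W)={3,5,6}: no change => not a revision
Constraint 2 (U < W) on D(U)={2,3,5} D(W)={3,5,6}: no change => not a revision
Constraint 3 (X + U = W) on D(X)={1,2,3,6,7} D(U)={2,3,5} D(W)={3,5,6}: X {1,2,3,6,7}->{1,2,3} => REVISION
Constraint 4 (V + U = X) on D(V)={1,2,4,5,6,7} D(U)={2,3,5} D(X)={1,2,3}: V {1,2,4,5,6,7}->{1}; U {2,3,5}->{2}; X {1,2,3}->{3} => REVISION
Total revisions = 2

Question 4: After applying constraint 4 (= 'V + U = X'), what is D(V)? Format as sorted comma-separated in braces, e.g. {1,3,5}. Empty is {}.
Constraint 1 (X != W) on D(X)={1,2,3,6,7} D(W)={3,5,6}: no change
Constraint 2 (U < W) on D(U)={2,3,5} D(W)={3,5,6}: no change
Constraint 3 (X + U = W) on D(X)={1,2,3,6,7} D(U)={2,3,5} D(W)={3,5,6}: X {1,2,3,6,7}->{1,2,3}
Constraint 4 (V + U = X) on D(V)={1,2,4,5,6,7} D(U)={2,3,5} D(X)={1,2,3}: V {1,2,4,5,6,7}->{1}; U {2,3,5}->{2}; X {1,2,3}->{3}
So after constraint 4: D(V) = {1}

Answer: {1}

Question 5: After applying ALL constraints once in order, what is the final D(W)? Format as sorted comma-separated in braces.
Constraint 1 (X != W) on D(X)={1,2,3,6,7} D(W)={3,5,6}: no change
Constraint 2 (U < W) on D(U)={2,3,5} D(W)={3,5,6}: no change
Constraint 3 (X + U = W) on D(X)={1,2,3,6,7} D(U)={2,3,5} D(W)={3,5,6}: X {1,2,3,6,7}->{1,2,3}
Constraint 4 (V + U = X) on D(V)={1,2,4,5,6,7} D(U)={2,3,5} D(X)={1,2,3}: V {1,2,4,5,6,7}->{1}; U {2,3,5}->{2}; X {1,2,3}->{3}
So after all 4 constraints: D(W) = {3,5,6}

Answer: {3,5,6}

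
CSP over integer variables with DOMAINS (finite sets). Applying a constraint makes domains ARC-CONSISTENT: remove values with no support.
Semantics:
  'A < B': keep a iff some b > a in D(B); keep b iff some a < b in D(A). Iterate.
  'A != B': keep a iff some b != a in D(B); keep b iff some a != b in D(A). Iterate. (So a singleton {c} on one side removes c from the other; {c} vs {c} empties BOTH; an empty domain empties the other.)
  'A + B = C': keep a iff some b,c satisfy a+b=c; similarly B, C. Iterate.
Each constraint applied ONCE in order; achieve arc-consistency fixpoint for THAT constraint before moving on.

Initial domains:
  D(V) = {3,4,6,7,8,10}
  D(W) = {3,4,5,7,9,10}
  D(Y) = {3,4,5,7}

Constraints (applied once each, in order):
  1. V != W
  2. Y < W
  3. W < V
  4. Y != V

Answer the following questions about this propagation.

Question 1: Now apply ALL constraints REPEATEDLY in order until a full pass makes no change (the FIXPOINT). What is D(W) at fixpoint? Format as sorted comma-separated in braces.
pass 0 (initial): D(W)={3,4,5,7,9,10}
pass 1: V {3,4,6,7,8,10}->{6,7,8,10}; W {3,4,5,7,9,10}->{4,5,7,9}
pass 2: no change
Fixpoint after 2 passes: D(W) = {4,5,7,9}

Answer: {4,5,7,9}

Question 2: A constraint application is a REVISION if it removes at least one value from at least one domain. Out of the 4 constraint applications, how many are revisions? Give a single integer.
Constraint 1 (V != W) on D(V)={3,4,6,7,8,10} D(W)={3,4,5,7,9,10}: no change => not a revision
Constraint 2 (Y < W) on D(Y)={3,4,5,7} D(W)={3,4,5,7,9,10}: W {3,4,5,7,9,10}->{4,5,7,9,10} => REVISION
Constraint 3 (W < V) on D(W)={4,5,7,9,10} D(V)={3,4,6,7,8,10}: W {4,5,7,9,10}->{4,5,7,9}; V {3,4,6,7,8,10}->{6,7,8,10} => REVISION
Constraint 4 (Y != V) on D(Y)={3,4,5,7} D(V)={6,7,8,10}: no change => not a revision
Total revisions = 2

Answer: 2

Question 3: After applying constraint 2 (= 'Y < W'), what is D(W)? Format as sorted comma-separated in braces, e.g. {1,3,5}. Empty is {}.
Answer: {4,5,7,9,10}

Derivation:
Constraint 1 (V != W) on D(V)={3,4,6,7,8,10} D(W)={3,4,5,7,9,10}: no change
Constraint 2 (Y < W) on D(Y)={3,4,5,7} D(W)={3,4,5,7,9,10}: W {3,4,5,7,9,10}->{4,5,7,9,10}
So after constraint 2: D(W) = {4,5,7,9,10}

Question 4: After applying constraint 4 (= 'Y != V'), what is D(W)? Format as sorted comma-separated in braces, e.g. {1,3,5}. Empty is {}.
Constraint 1 (V != W) on D(V)={3,4,6,7,8,10} D(W)={3,4,5,7,9,10}: no change
Constraint 2 (Y < W) on D(Y)={3,4,5,7} D(W)={3,4,5,7,9,10}: W {3,4,5,7,9,10}->{4,5,7,9,10}
Constraint 3 (W < V) on D(W)={4,5,7,9,10} D(V)={3,4,6,7,8,10}: W {4,5,7,9,10}->{4,5,7,9}; V {3,4,6,7,8,10}->{6,7,8,10}
Constraint 4 (Y != V) on D(Y)={3,4,5,7} D(V)={6,7,8,10}: no change
So after constraint 4: D(W) = {4,5,7,9}

Answer: {4,5,7,9}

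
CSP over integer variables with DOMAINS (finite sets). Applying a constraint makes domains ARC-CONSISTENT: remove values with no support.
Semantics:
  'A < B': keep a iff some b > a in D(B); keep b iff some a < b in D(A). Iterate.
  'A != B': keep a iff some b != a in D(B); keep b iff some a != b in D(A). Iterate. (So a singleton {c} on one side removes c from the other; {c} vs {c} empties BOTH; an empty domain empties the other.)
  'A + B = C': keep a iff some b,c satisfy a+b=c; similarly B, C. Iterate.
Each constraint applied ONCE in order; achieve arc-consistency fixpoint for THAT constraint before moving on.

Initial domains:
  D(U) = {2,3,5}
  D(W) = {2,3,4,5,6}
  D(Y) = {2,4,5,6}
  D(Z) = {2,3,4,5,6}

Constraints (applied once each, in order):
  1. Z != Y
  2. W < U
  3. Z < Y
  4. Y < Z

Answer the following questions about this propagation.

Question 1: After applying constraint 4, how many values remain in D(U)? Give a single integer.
Answer: 2

Derivation:
Constraint 1 (Z != Y) on D(Z)={2,3,4,5,6} D(Y)={2,4,5,6}: no change
Constraint 2 (W < U) on D(W)={2,3,4,5,6} D(U)={2,3,5}: W {2,3,4,5,6}->{2,3,4}; U {2,3,5}->{3,5}
Constraint 3 (Z < Y) on D(Z)={2,3,4,5,6} D(Y)={2,4,5,6}: Z {2,3,4,5,6}->{2,3,4,5}; Y {2,4,5,6}->{4,5,6}
Constraint 4 (Y < Z) on D(Y)={4,5,6} D(Z)={2,3,4,5}: Y {4,5,6}->{4}; Z {2,3,4,5}->{5}
So after constraint 4: D(U)={3,5}, size = 2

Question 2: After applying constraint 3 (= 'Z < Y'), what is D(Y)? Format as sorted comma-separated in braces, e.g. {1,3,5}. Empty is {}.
Answer: {4,5,6}

Derivation:
Constraint 1 (Z != Y) on D(Z)={2,3,4,5,6} D(Y)={2,4,5,6}: no change
Constraint 2 (W < U) on D(W)={2,3,4,5,6} D(U)={2,3,5}: W {2,3,4,5,6}->{2,3,4}; U {2,3,5}->{3,5}
Constraint 3 (Z < Y) on D(Z)={2,3,4,5,6} D(Y)={2,4,5,6}: Z {2,3,4,5,6}->{2,3,4,5}; Y {2,4,5,6}->{4,5,6}
So after constraint 3: D(Y) = {4,5,6}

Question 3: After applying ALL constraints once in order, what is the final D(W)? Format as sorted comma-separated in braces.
Answer: {2,3,4}

Derivation:
Constraint 1 (Z != Y) on D(Z)={2,3,4,5,6} D(Y)={2,4,5,6}: no change
Constraint 2 (W < U) on D(W)={2,3,4,5,6} D(U)={2,3,5}: W {2,3,4,5,6}->{2,3,4}; U {2,3,5}->{3,5}
Constraint 3 (Z < Y) on D(Z)={2,3,4,5,6} D(Y)={2,4,5,6}: Z {2,3,4,5,6}->{2,3,4,5}; Y {2,4,5,6}->{4,5,6}
Constraint 4 (Y < Z) on D(Y)={4,5,6} D(Z)={2,3,4,5}: Y {4,5,6}->{4}; Z {2,3,4,5}->{5}
So after all 4 constraints: D(W) = {2,3,4}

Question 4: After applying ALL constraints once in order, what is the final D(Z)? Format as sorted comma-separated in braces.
Answer: {5}

Derivation:
Constraint 1 (Z != Y) on D(Z)={2,3,4,5,6} D(Y)={2,4,5,6}: no change
Constraint 2 (W < U) on D(W)={2,3,4,5,6} D(U)={2,3,5}: W {2,3,4,5,6}->{2,3,4}; U {2,3,5}->{3,5}
Constraint 3 (Z < Y) on D(Z)={2,3,4,5,6} D(Y)={2,4,5,6}: Z {2,3,4,5,6}->{2,3,4,5}; Y {2,4,5,6}->{4,5,6}
Constraint 4 (Y < Z) on D(Y)={4,5,6} D(Z)={2,3,4,5}: Y {4,5,6}->{4}; Z {2,3,4,5}->{5}
So after all 4 constraints: D(Z) = {5}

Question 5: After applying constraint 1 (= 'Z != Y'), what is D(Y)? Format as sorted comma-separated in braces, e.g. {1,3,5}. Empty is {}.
Answer: {2,4,5,6}

Derivation:
Constraint 1 (Z != Y) on D(Z)={2,3,4,5,6} D(Y)={2,4,5,6}: no change
So after constraint 1: D(Y) = {2,4,5,6}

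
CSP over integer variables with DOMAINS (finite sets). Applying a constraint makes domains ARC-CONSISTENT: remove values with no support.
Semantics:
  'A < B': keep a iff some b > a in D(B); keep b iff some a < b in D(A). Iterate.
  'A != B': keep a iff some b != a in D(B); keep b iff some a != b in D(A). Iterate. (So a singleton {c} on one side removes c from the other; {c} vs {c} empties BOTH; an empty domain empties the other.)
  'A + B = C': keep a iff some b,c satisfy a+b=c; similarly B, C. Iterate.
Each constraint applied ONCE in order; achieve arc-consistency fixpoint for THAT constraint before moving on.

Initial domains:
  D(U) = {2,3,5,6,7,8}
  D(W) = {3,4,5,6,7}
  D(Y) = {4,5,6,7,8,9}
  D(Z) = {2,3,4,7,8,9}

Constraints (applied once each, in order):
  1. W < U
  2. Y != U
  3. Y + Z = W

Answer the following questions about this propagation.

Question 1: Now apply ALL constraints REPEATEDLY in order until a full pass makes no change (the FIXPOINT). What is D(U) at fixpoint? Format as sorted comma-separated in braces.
Answer: {7,8}

Derivation:
pass 0 (initial): D(U)={2,3,5,6,7,8}
pass 1: U {2,3,5,6,7,8}->{5,6,7,8}; W {3,4,5,6,7}->{6,7}; Y {4,5,6,7,8,9}->{4,5}; Z {2,3,4,7,8,9}->{2,3}
pass 2: U {5,6,7,8}->{7,8}
pass 3: no change
Fixpoint after 3 passes: D(U) = {7,8}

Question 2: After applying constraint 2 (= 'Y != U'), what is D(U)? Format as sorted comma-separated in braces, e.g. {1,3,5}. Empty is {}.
Constraint 1 (W < U) on D(W)={3,4,5,6,7} D(U)={2,3,5,6,7,8}: U {2,3,5,6,7,8}->{5,6,7,8}
Constraint 2 (Y != U) on D(Y)={4,5,6,7,8,9} D(U)={5,6,7,8}: no change
So after constraint 2: D(U) = {5,6,7,8}

Answer: {5,6,7,8}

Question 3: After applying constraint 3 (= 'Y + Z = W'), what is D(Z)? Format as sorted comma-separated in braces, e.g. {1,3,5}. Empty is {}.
Answer: {2,3}

Derivation:
Constraint 1 (W < U) on D(W)={3,4,5,6,7} D(U)={2,3,5,6,7,8}: U {2,3,5,6,7,8}->{5,6,7,8}
Constraint 2 (Y != U) on D(Y)={4,5,6,7,8,9} D(U)={5,6,7,8}: no change
Constraint 3 (Y + Z = W) on D(Y)={4,5,6,7,8,9} D(Z)={2,3,4,7,8,9} D(W)={3,4,5,6,7}: Y {4,5,6,7,8,9}->{4,5}; Z {2,3,4,7,8,9}->{2,3}; W {3,4,5,6,7}->{6,7}
So after constraint 3: D(Z) = {2,3}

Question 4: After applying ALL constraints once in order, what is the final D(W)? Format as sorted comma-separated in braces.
Answer: {6,7}

Derivation:
Constraint 1 (W < U) on D(W)={3,4,5,6,7} D(U)={2,3,5,6,7,8}: U {2,3,5,6,7,8}->{5,6,7,8}
Constraint 2 (Y != U) on D(Y)={4,5,6,7,8,9} D(U)={5,6,7,8}: no change
Constraint 3 (Y + Z = W) on D(Y)={4,5,6,7,8,9} D(Z)={2,3,4,7,8,9} D(W)={3,4,5,6,7}: Y {4,5,6,7,8,9}->{4,5}; Z {2,3,4,7,8,9}->{2,3}; W {3,4,5,6,7}->{6,7}
So after all 3 constraints: D(W) = {6,7}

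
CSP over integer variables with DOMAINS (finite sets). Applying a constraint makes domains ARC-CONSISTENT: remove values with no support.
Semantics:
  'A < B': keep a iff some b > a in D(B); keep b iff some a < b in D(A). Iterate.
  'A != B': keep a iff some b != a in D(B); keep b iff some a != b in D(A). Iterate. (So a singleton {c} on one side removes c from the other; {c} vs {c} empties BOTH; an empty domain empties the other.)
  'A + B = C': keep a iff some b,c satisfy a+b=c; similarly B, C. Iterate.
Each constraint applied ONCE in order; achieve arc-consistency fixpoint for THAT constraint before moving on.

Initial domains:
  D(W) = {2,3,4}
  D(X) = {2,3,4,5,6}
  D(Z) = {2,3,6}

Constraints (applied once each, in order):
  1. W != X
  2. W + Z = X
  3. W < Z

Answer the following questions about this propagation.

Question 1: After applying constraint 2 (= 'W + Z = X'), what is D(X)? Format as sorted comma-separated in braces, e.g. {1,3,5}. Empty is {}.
Answer: {4,5,6}

Derivation:
Constraint 1 (W != X) on D(W)={2,3,4} D(X)={2,3,4,5,6}: no change
Constraint 2 (W + Z = X) on D(W)={2,3,4} D(Z)={2,3,6} D(X)={2,3,4,5,6}: Z {2,3,6}->{2,3}; X {2,3,4,5,6}->{4,5,6}
So after constraint 2: D(X) = {4,5,6}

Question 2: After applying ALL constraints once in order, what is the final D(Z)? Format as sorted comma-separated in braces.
Constraint 1 (W != X) on D(W)={2,3,4} D(X)={2,3,4,5,6}: no change
Constraint 2 (W + Z = X) on D(W)={2,3,4} D(Z)={2,3,6} D(X)={2,3,4,5,6}: Z {2,3,6}->{2,3}; X {2,3,4,5,6}->{4,5,6}
Constraint 3 (W < Z) on D(W)={2,3,4} D(Z)={2,3}: W {2,3,4}->{2}; Z {2,3}->{3}
So after all 3 constraints: D(Z) = {3}

Answer: {3}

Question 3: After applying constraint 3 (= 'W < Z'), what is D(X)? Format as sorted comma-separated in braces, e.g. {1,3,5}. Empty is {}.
Constraint 1 (W != X) on D(W)={2,3,4} D(X)={2,3,4,5,6}: no change
Constraint 2 (W + Z = X) on D(W)={2,3,4} D(Z)={2,3,6} D(X)={2,3,4,5,6}: Z {2,3,6}->{2,3}; X {2,3,4,5,6}->{4,5,6}
Constraint 3 (W < Z) on D(W)={2,3,4} D(Z)={2,3}: W {2,3,4}->{2}; Z {2,3}->{3}
So after constraint 3: D(X) = {4,5,6}

Answer: {4,5,6}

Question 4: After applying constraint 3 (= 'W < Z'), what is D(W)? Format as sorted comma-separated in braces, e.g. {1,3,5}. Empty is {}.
Answer: {2}

Derivation:
Constraint 1 (W != X) on D(W)={2,3,4} D(X)={2,3,4,5,6}: no change
Constraint 2 (W + Z = X) on D(W)={2,3,4} D(Z)={2,3,6} D(X)={2,3,4,5,6}: Z {2,3,6}->{2,3}; X {2,3,4,5,6}->{4,5,6}
Constraint 3 (W < Z) on D(W)={2,3,4} D(Z)={2,3}: W {2,3,4}->{2}; Z {2,3}->{3}
So after constraint 3: D(W) = {2}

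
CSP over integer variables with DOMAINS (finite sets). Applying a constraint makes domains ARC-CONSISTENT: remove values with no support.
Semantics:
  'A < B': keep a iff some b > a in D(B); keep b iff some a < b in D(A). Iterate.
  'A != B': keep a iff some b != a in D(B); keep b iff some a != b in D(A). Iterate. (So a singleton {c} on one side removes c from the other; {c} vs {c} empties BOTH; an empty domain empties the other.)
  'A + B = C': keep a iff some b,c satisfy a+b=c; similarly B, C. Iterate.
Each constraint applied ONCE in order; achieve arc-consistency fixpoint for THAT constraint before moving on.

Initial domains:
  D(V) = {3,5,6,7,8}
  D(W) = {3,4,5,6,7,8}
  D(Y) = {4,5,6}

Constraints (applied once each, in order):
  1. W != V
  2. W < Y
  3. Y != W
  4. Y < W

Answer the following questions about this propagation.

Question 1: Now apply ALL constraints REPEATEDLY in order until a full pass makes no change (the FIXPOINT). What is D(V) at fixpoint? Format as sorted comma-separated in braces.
Answer: {}

Derivation:
pass 0 (initial): D(V)={3,5,6,7,8}
pass 1: W {3,4,5,6,7,8}->{5}; Y {4,5,6}->{4}
pass 2: V {3,5,6,7,8}->{3,6,7,8}; W {5}->{}; Y {4}->{}
pass 3: V {3,6,7,8}->{}
pass 4: no change
Fixpoint after 4 passes: D(V) = {}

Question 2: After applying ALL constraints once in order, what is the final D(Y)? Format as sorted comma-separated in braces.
Constraint 1 (W != V) on D(W)={3,4,5,6,7,8} D(V)={3,5,6,7,8}: no change
Constraint 2 (W < Y) on D(W)={3,4,5,6,7,8} D(Y)={4,5,6}: W {3,4,5,6,7,8}->{3,4,5}
Constraint 3 (Y != W) on D(Y)={4,5,6} D(W)={3,4,5}: no change
Constraint 4 (Y < W) on D(Y)={4,5,6} D(W)={3,4,5}: Y {4,5,6}->{4}; W {3,4,5}->{5}
So after all 4 constraints: D(Y) = {4}

Answer: {4}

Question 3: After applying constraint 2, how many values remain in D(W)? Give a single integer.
Answer: 3

Derivation:
Constraint 1 (W != V) on D(W)={3,4,5,6,7,8} D(V)={3,5,6,7,8}: no change
Constraint 2 (W < Y) on D(W)={3,4,5,6,7,8} D(Y)={4,5,6}: W {3,4,5,6,7,8}->{3,4,5}
So after constraint 2: D(W)={3,4,5}, size = 3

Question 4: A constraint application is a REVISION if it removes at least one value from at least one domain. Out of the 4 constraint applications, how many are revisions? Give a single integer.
Constraint 1 (W != V) on D(W)={3,4,5,6,7,8} D(V)={3,5,6,7,8}: no change => not a revision
Constraint 2 (W < Y) on D(W)={3,4,5,6,7,8} D(Y)={4,5,6}: W {3,4,5,6,7,8}->{3,4,5} => REVISION
Constraint 3 (Y != W) on D(Y)={4,5,6} D(W)={3,4,5}: no change => not a revision
Constraint 4 (Y < W) on D(Y)={4,5,6} D(W)={3,4,5}: Y {4,5,6}->{4}; W {3,4,5}->{5} => REVISION
Total revisions = 2

Answer: 2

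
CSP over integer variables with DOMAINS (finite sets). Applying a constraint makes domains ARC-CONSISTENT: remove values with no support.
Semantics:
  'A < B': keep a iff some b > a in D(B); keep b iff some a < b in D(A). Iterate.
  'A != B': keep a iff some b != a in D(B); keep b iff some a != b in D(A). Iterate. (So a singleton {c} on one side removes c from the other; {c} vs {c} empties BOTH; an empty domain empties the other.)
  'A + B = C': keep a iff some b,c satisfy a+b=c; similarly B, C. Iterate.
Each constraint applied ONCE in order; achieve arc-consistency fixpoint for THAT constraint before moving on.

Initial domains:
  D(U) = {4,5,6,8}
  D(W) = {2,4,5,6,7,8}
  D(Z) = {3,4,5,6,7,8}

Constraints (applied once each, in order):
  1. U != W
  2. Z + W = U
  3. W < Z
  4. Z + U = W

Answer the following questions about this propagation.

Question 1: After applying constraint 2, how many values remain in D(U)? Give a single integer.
Answer: 3

Derivation:
Constraint 1 (U != W) on D(U)={4,5,6,8} D(W)={2,4,5,6,7,8}: no change
Constraint 2 (Z + W = U) on D(Z)={3,4,5,6,7,8} D(W)={2,4,5,6,7,8} D(U)={4,5,6,8}: Z {3,4,5,6,7,8}->{3,4,6}; W {2,4,5,6,7,8}->{2,4,5}; U {4,5,6,8}->{5,6,8}
So after constraint 2: D(U)={5,6,8}, size = 3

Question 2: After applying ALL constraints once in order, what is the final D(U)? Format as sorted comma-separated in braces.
Answer: {}

Derivation:
Constraint 1 (U != W) on D(U)={4,5,6,8} D(W)={2,4,5,6,7,8}: no change
Constraint 2 (Z + W = U) on D(Z)={3,4,5,6,7,8} D(W)={2,4,5,6,7,8} D(U)={4,5,6,8}: Z {3,4,5,6,7,8}->{3,4,6}; W {2,4,5,6,7,8}->{2,4,5}; U {4,5,6,8}->{5,6,8}
Constraint 3 (W < Z) on D(W)={2,4,5} D(Z)={3,4,6}: no change
Constraint 4 (Z + U = W) on D(Z)={3,4,6} D(U)={5,6,8} D(W)={2,4,5}: Z {3,4,6}->{}; U {5,6,8}->{}; W {2,4,5}->{}
So after all 4 constraints: D(U) = {}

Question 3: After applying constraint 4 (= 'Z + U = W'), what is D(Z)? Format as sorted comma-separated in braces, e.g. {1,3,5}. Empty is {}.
Answer: {}

Derivation:
Constraint 1 (U != W) on D(U)={4,5,6,8} D(W)={2,4,5,6,7,8}: no change
Constraint 2 (Z + W = U) on D(Z)={3,4,5,6,7,8} D(W)={2,4,5,6,7,8} D(U)={4,5,6,8}: Z {3,4,5,6,7,8}->{3,4,6}; W {2,4,5,6,7,8}->{2,4,5}; U {4,5,6,8}->{5,6,8}
Constraint 3 (W < Z) on D(W)={2,4,5} D(Z)={3,4,6}: no change
Constraint 4 (Z + U = W) on D(Z)={3,4,6} D(U)={5,6,8} D(W)={2,4,5}: Z {3,4,6}->{}; U {5,6,8}->{}; W {2,4,5}->{}
So after constraint 4: D(Z) = {}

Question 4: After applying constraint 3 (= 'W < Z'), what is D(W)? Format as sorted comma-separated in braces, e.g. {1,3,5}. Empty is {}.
Answer: {2,4,5}

Derivation:
Constraint 1 (U != W) on D(U)={4,5,6,8} D(W)={2,4,5,6,7,8}: no change
Constraint 2 (Z + W = U) on D(Z)={3,4,5,6,7,8} D(W)={2,4,5,6,7,8} D(U)={4,5,6,8}: Z {3,4,5,6,7,8}->{3,4,6}; W {2,4,5,6,7,8}->{2,4,5}; U {4,5,6,8}->{5,6,8}
Constraint 3 (W < Z) on D(W)={2,4,5} D(Z)={3,4,6}: no change
So after constraint 3: D(W) = {2,4,5}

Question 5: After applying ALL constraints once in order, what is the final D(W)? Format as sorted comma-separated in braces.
Answer: {}

Derivation:
Constraint 1 (U != W) on D(U)={4,5,6,8} D(W)={2,4,5,6,7,8}: no change
Constraint 2 (Z + W = U) on D(Z)={3,4,5,6,7,8} D(W)={2,4,5,6,7,8} D(U)={4,5,6,8}: Z {3,4,5,6,7,8}->{3,4,6}; W {2,4,5,6,7,8}->{2,4,5}; U {4,5,6,8}->{5,6,8}
Constraint 3 (W < Z) on D(W)={2,4,5} D(Z)={3,4,6}: no change
Constraint 4 (Z + U = W) on D(Z)={3,4,6} D(U)={5,6,8} D(W)={2,4,5}: Z {3,4,6}->{}; U {5,6,8}->{}; W {2,4,5}->{}
So after all 4 constraints: D(W) = {}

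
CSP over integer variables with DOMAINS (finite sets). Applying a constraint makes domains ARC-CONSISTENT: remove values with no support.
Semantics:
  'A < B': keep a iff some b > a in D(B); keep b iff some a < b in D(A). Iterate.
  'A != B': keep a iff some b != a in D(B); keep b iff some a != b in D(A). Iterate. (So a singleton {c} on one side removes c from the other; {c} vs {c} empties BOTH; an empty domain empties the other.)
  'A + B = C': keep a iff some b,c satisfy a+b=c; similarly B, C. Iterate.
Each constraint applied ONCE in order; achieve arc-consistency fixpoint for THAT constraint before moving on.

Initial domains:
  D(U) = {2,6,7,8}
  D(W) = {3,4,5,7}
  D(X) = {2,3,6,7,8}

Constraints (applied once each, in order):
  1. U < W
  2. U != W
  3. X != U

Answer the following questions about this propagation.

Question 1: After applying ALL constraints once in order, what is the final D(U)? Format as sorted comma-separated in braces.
Answer: {2,6}

Derivation:
Constraint 1 (U < W) on D(U)={2,6,7,8} D(W)={3,4,5,7}: U {2,6,7,8}->{2,6}
Constraint 2 (U != W) on D(U)={2,6} D(W)={3,4,5,7}: no change
Constraint 3 (X != U) on D(X)={2,3,6,7,8} D(U)={2,6}: no change
So after all 3 constraints: D(U) = {2,6}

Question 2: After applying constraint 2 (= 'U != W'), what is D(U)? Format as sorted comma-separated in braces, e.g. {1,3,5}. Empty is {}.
Answer: {2,6}

Derivation:
Constraint 1 (U < W) on D(U)={2,6,7,8} D(W)={3,4,5,7}: U {2,6,7,8}->{2,6}
Constraint 2 (U != W) on D(U)={2,6} D(W)={3,4,5,7}: no change
So after constraint 2: D(U) = {2,6}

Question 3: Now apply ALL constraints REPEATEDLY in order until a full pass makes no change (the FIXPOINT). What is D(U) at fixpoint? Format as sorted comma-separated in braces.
Answer: {2,6}

Derivation:
pass 0 (initial): D(U)={2,6,7,8}
pass 1: U {2,6,7,8}->{2,6}
pass 2: no change
Fixpoint after 2 passes: D(U) = {2,6}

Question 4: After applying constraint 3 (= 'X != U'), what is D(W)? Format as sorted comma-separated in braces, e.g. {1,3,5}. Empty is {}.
Constraint 1 (U < W) on D(U)={2,6,7,8} D(W)={3,4,5,7}: U {2,6,7,8}->{2,6}
Constraint 2 (U != W) on D(U)={2,6} D(W)={3,4,5,7}: no change
Constraint 3 (X != U) on D(X)={2,3,6,7,8} D(U)={2,6}: no change
So after constraint 3: D(W) = {3,4,5,7}

Answer: {3,4,5,7}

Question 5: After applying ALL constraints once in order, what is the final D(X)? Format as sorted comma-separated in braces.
Constraint 1 (U < W) on D(U)={2,6,7,8} D(W)={3,4,5,7}: U {2,6,7,8}->{2,6}
Constraint 2 (U != W) on D(U)={2,6} D(W)={3,4,5,7}: no change
Constraint 3 (X != U) on D(X)={2,3,6,7,8} D(U)={2,6}: no change
So after all 3 constraints: D(X) = {2,3,6,7,8}

Answer: {2,3,6,7,8}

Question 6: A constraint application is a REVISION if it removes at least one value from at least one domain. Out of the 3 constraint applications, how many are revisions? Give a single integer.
Answer: 1

Derivation:
Constraint 1 (U < W) on D(U)={2,6,7,8} D(W)={3,4,5,7}: U {2,6,7,8}->{2,6} => REVISION
Constraint 2 (U != W) on D(U)={2,6} D(W)={3,4,5,7}: no change => not a revision
Constraint 3 (X != U) on D(X)={2,3,6,7,8} D(U)={2,6}: no change => not a revision
Total revisions = 1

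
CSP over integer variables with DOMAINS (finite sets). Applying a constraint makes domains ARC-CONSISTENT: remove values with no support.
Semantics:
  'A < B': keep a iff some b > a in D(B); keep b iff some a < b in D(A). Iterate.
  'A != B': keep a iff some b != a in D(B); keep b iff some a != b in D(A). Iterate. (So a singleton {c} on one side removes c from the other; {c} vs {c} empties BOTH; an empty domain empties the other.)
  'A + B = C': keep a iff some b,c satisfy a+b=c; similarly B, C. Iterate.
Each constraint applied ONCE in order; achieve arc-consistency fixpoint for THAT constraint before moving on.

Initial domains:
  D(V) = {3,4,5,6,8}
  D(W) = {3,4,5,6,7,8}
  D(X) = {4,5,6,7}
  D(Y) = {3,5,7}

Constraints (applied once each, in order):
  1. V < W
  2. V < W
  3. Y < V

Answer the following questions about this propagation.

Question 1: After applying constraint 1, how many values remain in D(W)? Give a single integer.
Answer: 5

Derivation:
Constraint 1 (V < W) on D(V)={3,4,5,6,8} D(W)={3,4,5,6,7,8}: V {3,4,5,6,8}->{3,4,5,6}; W {3,4,5,6,7,8}->{4,5,6,7,8}
So after constraint 1: D(W)={4,5,6,7,8}, size = 5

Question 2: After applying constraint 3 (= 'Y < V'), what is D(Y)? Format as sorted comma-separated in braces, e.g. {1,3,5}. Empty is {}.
Answer: {3,5}

Derivation:
Constraint 1 (V < W) on D(V)={3,4,5,6,8} D(W)={3,4,5,6,7,8}: V {3,4,5,6,8}->{3,4,5,6}; W {3,4,5,6,7,8}->{4,5,6,7,8}
Constraint 2 (V < W) on D(V)={3,4,5,6} D(W)={4,5,6,7,8}: no change
Constraint 3 (Y < V) on D(Y)={3,5,7} D(V)={3,4,5,6}: Y {3,5,7}->{3,5}; V {3,4,5,6}->{4,5,6}
So after constraint 3: D(Y) = {3,5}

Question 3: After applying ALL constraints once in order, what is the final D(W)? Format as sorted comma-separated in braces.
Constraint 1 (V < W) on D(V)={3,4,5,6,8} D(W)={3,4,5,6,7,8}: V {3,4,5,6,8}->{3,4,5,6}; W {3,4,5,6,7,8}->{4,5,6,7,8}
Constraint 2 (V < W) on D(V)={3,4,5,6} D(W)={4,5,6,7,8}: no change
Constraint 3 (Y < V) on D(Y)={3,5,7} D(V)={3,4,5,6}: Y {3,5,7}->{3,5}; V {3,4,5,6}->{4,5,6}
So after all 3 constraints: D(W) = {4,5,6,7,8}

Answer: {4,5,6,7,8}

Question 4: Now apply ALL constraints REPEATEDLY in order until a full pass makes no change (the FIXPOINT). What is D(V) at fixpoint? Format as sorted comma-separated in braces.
pass 0 (initial): D(V)={3,4,5,6,8}
pass 1: V {3,4,5,6,8}->{4,5,6}; W {3,4,5,6,7,8}->{4,5,6,7,8}; Y {3,5,7}->{3,5}
pass 2: W {4,5,6,7,8}->{5,6,7,8}
pass 3: no change
Fixpoint after 3 passes: D(V) = {4,5,6}

Answer: {4,5,6}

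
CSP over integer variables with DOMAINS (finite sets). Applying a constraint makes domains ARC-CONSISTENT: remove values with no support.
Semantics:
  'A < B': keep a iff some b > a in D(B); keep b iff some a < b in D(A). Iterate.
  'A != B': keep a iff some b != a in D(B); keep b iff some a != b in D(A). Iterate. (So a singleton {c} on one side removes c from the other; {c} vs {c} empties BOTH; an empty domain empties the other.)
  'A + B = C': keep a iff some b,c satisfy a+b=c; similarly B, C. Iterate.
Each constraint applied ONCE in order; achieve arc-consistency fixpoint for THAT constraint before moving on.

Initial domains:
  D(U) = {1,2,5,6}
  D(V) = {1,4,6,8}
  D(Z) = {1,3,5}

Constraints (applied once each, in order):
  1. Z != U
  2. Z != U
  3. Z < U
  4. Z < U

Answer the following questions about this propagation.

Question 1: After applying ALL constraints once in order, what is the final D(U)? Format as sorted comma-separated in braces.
Constraint 1 (Z != U) on D(Z)={1,3,5} D(U)={1,2,5,6}: no change
Constraint 2 (Z != U) on D(Z)={1,3,5} D(U)={1,2,5,6}: no change
Constraint 3 (Z < U) on D(Z)={1,3,5} D(U)={1,2,5,6}: U {1,2,5,6}->{2,5,6}
Constraint 4 (Z < U) on D(Z)={1,3,5} D(U)={2,5,6}: no change
So after all 4 constraints: D(U) = {2,5,6}

Answer: {2,5,6}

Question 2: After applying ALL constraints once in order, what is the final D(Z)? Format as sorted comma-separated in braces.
Constraint 1 (Z != U) on D(Z)={1,3,5} D(U)={1,2,5,6}: no change
Constraint 2 (Z != U) on D(Z)={1,3,5} D(U)={1,2,5,6}: no change
Constraint 3 (Z < U) on D(Z)={1,3,5} D(U)={1,2,5,6}: U {1,2,5,6}->{2,5,6}
Constraint 4 (Z < U) on D(Z)={1,3,5} D(U)={2,5,6}: no change
So after all 4 constraints: D(Z) = {1,3,5}

Answer: {1,3,5}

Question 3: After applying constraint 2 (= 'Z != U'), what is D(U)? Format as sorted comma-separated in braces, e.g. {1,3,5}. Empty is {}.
Answer: {1,2,5,6}

Derivation:
Constraint 1 (Z != U) on D(Z)={1,3,5} D(U)={1,2,5,6}: no change
Constraint 2 (Z != U) on D(Z)={1,3,5} D(U)={1,2,5,6}: no change
So after constraint 2: D(U) = {1,2,5,6}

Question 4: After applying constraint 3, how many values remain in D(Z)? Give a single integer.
Answer: 3

Derivation:
Constraint 1 (Z != U) on D(Z)={1,3,5} D(U)={1,2,5,6}: no change
Constraint 2 (Z != U) on D(Z)={1,3,5} D(U)={1,2,5,6}: no change
Constraint 3 (Z < U) on D(Z)={1,3,5} D(U)={1,2,5,6}: U {1,2,5,6}->{2,5,6}
So after constraint 3: D(Z)={1,3,5}, size = 3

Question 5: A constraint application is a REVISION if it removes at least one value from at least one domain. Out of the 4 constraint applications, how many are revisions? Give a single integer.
Constraint 1 (Z != U) on D(Z)={1,3,5} D(U)={1,2,5,6}: no change => not a revision
Constraint 2 (Z != U) on D(Z)={1,3,5} D(U)={1,2,5,6}: no change => not a revision
Constraint 3 (Z < U) on D(Z)={1,3,5} D(U)={1,2,5,6}: U {1,2,5,6}->{2,5,6} => REVISION
Constraint 4 (Z < U) on D(Z)={1,3,5} D(U)={2,5,6}: no change => not a revision
Total revisions = 1

Answer: 1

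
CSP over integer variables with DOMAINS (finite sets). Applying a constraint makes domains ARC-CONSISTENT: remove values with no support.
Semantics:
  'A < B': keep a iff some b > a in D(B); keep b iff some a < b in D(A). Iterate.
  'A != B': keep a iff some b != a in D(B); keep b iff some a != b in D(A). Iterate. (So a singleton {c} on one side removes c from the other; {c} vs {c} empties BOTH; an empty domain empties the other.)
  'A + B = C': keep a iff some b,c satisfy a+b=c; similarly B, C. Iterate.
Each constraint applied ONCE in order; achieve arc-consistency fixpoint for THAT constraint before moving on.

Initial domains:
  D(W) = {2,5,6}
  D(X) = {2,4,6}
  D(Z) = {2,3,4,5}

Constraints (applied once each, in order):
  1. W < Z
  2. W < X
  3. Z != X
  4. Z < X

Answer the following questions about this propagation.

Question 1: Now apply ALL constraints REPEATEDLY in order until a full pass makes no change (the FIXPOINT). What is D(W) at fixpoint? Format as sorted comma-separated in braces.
pass 0 (initial): D(W)={2,5,6}
pass 1: W {2,5,6}->{2}; X {2,4,6}->{4,6}; Z {2,3,4,5}->{3,4,5}
pass 2: no change
Fixpoint after 2 passes: D(W) = {2}

Answer: {2}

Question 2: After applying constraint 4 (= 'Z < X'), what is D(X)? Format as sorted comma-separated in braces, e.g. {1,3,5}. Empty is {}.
Constraint 1 (W < Z) on D(W)={2,5,6} D(Z)={2,3,4,5}: W {2,5,6}->{2}; Z {2,3,4,5}->{3,4,5}
Constraint 2 (W < X) on D(W)={2} D(X)={2,4,6}: X {2,4,6}->{4,6}
Constraint 3 (Z != X) on D(Z)={3,4,5} D(X)={4,6}: no change
Constraint 4 (Z < X) on D(Z)={3,4,5} D(X)={4,6}: no change
So after constraint 4: D(X) = {4,6}

Answer: {4,6}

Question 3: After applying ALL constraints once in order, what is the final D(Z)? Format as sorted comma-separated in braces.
Answer: {3,4,5}

Derivation:
Constraint 1 (W < Z) on D(W)={2,5,6} D(Z)={2,3,4,5}: W {2,5,6}->{2}; Z {2,3,4,5}->{3,4,5}
Constraint 2 (W < X) on D(W)={2} D(X)={2,4,6}: X {2,4,6}->{4,6}
Constraint 3 (Z != X) on D(Z)={3,4,5} D(X)={4,6}: no change
Constraint 4 (Z < X) on D(Z)={3,4,5} D(X)={4,6}: no change
So after all 4 constraints: D(Z) = {3,4,5}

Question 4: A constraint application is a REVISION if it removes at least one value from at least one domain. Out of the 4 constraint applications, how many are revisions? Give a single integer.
Answer: 2

Derivation:
Constraint 1 (W < Z) on D(W)={2,5,6} D(Z)={2,3,4,5}: W {2,5,6}->{2}; Z {2,3,4,5}->{3,4,5} => REVISION
Constraint 2 (W < X) on D(W)={2} D(X)={2,4,6}: X {2,4,6}->{4,6} => REVISION
Constraint 3 (Z != X) on D(Z)={3,4,5} D(X)={4,6}: no change => not a revision
Constraint 4 (Z < X) on D(Z)={3,4,5} D(X)={4,6}: no change => not a revision
Total revisions = 2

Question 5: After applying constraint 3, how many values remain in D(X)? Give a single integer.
Constraint 1 (W < Z) on D(W)={2,5,6} D(Z)={2,3,4,5}: W {2,5,6}->{2}; Z {2,3,4,5}->{3,4,5}
Constraint 2 (W < X) on D(W)={2} D(X)={2,4,6}: X {2,4,6}->{4,6}
Constraint 3 (Z != X) on D(Z)={3,4,5} D(X)={4,6}: no change
So after constraint 3: D(X)={4,6}, size = 2

Answer: 2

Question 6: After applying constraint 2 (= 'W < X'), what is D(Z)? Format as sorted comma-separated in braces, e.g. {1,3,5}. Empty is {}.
Answer: {3,4,5}

Derivation:
Constraint 1 (W < Z) on D(W)={2,5,6} D(Z)={2,3,4,5}: W {2,5,6}->{2}; Z {2,3,4,5}->{3,4,5}
Constraint 2 (W < X) on D(W)={2} D(X)={2,4,6}: X {2,4,6}->{4,6}
So after constraint 2: D(Z) = {3,4,5}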